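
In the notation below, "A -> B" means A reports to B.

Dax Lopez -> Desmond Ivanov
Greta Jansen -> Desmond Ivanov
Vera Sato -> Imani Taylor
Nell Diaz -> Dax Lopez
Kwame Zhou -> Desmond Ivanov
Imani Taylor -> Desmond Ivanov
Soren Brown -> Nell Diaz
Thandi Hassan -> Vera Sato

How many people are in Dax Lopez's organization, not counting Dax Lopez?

Dax Lopez directly manages Nell Diaz. Under Nell Diaz: Soren Brown (1). That's 2 in total.

2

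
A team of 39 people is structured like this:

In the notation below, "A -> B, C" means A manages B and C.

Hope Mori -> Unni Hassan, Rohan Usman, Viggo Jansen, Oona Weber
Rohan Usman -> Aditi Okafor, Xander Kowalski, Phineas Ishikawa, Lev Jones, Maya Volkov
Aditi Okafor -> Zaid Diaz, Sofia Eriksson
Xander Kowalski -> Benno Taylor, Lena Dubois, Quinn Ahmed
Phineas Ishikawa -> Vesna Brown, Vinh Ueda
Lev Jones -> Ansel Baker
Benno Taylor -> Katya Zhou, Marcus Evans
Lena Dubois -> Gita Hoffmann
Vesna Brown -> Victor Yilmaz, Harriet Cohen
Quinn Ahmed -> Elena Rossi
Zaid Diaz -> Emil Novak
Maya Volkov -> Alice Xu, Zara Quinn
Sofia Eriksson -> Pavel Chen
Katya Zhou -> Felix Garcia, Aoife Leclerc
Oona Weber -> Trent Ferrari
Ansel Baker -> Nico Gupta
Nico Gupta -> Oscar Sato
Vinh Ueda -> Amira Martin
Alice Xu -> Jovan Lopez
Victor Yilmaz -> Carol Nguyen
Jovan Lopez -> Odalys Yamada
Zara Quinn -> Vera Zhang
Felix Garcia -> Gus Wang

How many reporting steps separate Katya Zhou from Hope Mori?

Chain from Katya Zhou up to Hope Mori: Katya Zhou → Benno Taylor → Xander Kowalski → Rohan Usman → Hope Mori. That is 4 steps up, so Katya Zhou is 4 levels below Hope Mori.

4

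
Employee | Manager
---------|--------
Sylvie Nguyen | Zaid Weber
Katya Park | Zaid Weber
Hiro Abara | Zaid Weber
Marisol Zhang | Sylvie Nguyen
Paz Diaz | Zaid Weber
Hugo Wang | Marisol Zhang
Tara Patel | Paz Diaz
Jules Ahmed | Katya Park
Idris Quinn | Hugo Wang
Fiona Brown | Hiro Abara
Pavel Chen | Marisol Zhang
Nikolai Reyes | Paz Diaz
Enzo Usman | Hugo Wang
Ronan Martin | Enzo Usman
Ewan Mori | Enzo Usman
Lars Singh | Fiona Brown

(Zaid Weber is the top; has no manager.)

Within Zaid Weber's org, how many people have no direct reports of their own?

8

The people in Zaid Weber's organization with no one reporting to them are Nikolai Reyes, Tara Patel, Lars Singh, Jules Ahmed, Pavel Chen, Ewan Mori, Ronan Martin, Idris Quinn. That is 8.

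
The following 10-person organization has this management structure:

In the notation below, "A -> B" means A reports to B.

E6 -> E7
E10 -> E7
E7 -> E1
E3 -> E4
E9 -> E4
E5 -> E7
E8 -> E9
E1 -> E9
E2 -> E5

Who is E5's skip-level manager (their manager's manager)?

E5 reports to E7, and E7 reports to E1. So E5's skip-level manager is E1.

E1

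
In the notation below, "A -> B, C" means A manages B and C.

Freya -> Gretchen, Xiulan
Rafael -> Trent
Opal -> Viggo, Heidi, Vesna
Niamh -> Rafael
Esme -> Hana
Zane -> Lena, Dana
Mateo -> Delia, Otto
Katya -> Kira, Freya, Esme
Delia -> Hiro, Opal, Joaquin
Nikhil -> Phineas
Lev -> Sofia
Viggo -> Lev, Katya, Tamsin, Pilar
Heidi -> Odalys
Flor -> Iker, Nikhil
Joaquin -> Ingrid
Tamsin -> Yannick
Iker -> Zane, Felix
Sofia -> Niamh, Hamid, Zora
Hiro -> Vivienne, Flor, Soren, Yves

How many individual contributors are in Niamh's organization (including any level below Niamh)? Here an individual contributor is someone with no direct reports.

The only person in Niamh's organization with no one reporting to them is Trent. That is 1.

1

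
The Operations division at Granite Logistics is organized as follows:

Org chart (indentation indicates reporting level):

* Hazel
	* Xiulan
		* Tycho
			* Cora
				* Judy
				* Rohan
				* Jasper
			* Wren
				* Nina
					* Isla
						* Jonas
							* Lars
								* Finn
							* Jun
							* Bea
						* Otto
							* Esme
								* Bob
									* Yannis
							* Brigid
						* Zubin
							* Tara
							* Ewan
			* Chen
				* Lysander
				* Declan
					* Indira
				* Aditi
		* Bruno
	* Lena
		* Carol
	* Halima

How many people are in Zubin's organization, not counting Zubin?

Zubin directly manages Tara, Ewan. Tara has no reports. Ewan has no reports. So Zubin's organization is 2 direct reports plus everyone under them: 1 + 1 = 2.

2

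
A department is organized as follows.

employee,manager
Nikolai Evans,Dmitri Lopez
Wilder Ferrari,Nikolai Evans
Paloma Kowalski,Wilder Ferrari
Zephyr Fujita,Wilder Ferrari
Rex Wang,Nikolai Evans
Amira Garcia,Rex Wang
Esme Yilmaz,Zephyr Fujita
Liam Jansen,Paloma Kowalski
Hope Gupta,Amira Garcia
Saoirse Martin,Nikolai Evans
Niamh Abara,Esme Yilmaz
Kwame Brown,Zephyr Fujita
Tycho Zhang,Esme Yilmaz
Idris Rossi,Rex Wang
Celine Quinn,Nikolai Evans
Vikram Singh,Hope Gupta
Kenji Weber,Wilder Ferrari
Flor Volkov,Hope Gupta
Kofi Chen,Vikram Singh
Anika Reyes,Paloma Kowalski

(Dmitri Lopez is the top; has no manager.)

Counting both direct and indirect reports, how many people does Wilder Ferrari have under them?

9

Wilder Ferrari directly manages Paloma Kowalski, Zephyr Fujita, Kenji Weber. Under Paloma Kowalski: Anika Reyes, Liam Jansen (2). Under Zephyr Fujita: Kwame Brown, Esme Yilmaz, Tycho Zhang, Niamh Abara (4). Kenji Weber has no reports. So Wilder Ferrari's organization is 3 direct reports plus everyone under them: 3 + 5 + 1 = 9.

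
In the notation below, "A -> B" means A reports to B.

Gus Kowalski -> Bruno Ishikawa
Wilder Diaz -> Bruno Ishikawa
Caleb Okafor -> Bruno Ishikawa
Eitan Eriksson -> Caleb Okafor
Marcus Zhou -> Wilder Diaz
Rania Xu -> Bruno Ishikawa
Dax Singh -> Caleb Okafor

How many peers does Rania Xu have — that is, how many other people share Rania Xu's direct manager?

3

Rania Xu reports to Bruno Ishikawa. Bruno Ishikawa's other direct reports are Gus Kowalski, Wilder Diaz, Caleb Okafor — 3 peers.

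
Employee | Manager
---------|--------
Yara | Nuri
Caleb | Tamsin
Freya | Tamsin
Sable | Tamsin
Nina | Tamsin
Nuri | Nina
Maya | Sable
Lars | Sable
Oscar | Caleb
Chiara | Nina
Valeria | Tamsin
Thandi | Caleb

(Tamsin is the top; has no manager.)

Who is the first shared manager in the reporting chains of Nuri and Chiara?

Nuri's chain of managers is Nina, Tamsin. Chiara's chain of managers is Nina, Tamsin. The first manager that appears in both chains is Nina.

Nina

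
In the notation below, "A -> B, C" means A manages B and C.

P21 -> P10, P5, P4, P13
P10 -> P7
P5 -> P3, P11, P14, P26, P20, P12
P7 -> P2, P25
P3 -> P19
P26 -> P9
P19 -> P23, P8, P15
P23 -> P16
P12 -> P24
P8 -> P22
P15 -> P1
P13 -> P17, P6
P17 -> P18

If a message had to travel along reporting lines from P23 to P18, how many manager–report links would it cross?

7

P23 is 4 levels below P21, and P18 is 3 levels below P21 (their lowest common manager). The shortest path runs up from P23 to P21 and back down to P18: 4 + 3 = 7 links.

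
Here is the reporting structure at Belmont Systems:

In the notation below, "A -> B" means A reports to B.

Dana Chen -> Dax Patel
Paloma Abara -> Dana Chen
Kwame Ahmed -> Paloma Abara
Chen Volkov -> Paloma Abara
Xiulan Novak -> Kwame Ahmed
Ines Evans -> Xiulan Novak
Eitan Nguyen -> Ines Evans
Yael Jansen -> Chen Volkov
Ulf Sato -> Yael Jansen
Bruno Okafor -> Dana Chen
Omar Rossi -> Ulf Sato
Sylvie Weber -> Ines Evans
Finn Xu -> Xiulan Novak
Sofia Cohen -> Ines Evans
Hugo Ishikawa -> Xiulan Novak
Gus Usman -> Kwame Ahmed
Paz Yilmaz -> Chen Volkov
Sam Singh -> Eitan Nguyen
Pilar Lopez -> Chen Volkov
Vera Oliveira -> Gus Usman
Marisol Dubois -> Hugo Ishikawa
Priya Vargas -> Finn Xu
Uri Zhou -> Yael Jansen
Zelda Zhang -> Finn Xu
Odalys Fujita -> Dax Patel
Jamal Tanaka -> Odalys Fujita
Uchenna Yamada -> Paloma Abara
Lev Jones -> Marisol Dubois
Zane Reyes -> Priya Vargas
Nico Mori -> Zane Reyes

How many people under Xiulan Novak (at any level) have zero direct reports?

6

The people in Xiulan Novak's organization with no one reporting to them are Lev Jones, Zelda Zhang, Nico Mori, Sofia Cohen, Sylvie Weber, Sam Singh. That is 6.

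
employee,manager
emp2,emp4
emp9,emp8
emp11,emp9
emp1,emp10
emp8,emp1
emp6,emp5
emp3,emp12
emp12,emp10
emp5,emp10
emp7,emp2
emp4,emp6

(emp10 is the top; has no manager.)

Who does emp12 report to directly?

emp12 reports directly to emp10.

emp10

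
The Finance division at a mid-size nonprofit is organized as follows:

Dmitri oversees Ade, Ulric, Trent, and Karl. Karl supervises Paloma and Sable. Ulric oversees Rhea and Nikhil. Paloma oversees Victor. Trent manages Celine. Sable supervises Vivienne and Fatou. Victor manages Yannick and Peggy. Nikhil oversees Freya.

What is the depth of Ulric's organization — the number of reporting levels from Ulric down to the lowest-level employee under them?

The longest chain under Ulric runs Ulric → Nikhil → Freya, which is 2 levels below Ulric.

2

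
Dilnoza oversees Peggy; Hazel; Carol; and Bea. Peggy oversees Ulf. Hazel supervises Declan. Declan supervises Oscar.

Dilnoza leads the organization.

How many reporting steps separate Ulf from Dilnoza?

Chain from Ulf up to Dilnoza: Ulf → Peggy → Dilnoza. That is 2 steps up, so Ulf is 2 levels below Dilnoza.

2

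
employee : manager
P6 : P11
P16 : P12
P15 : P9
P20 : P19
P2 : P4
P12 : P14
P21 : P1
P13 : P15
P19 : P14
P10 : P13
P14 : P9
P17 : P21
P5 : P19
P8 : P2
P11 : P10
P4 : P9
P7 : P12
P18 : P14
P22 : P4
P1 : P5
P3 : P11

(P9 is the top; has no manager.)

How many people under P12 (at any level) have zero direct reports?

The people in P12's organization with no one reporting to them are P7, P16. That is 2.

2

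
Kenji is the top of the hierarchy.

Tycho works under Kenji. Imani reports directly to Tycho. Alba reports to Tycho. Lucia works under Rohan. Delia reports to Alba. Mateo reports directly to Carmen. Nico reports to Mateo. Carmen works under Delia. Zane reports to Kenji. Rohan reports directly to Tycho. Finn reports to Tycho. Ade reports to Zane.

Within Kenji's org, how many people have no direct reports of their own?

The people in Kenji's organization with no one reporting to them are Ade, Imani, Finn, Nico, Lucia. That is 5.

5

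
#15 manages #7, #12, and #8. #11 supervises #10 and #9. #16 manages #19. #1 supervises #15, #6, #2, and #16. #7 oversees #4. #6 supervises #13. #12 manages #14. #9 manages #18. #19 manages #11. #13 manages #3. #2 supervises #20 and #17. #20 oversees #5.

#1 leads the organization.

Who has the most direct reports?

Direct-report counts: #1 has 4; #16 has 1; #19 has 1; #11 has 2; #9 has 1; #6 has 1; #13 has 1; #2 has 2; #20 has 1; #15 has 3; #12 has 1; #7 has 1. The largest is 4, held by #1.

#1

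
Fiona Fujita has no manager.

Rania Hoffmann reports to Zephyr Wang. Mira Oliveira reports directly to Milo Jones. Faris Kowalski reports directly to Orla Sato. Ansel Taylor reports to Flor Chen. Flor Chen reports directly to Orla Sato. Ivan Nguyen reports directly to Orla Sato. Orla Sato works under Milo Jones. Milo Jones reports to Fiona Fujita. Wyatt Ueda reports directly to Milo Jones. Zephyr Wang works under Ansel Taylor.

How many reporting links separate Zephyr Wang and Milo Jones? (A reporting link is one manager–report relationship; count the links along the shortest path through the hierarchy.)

4

Zephyr Wang is in Milo Jones's organization: the chain from Zephyr Wang up to Milo Jones is Zephyr Wang → Ansel Taylor → Flor Chen → Orla Sato → Milo Jones, which is 4 links.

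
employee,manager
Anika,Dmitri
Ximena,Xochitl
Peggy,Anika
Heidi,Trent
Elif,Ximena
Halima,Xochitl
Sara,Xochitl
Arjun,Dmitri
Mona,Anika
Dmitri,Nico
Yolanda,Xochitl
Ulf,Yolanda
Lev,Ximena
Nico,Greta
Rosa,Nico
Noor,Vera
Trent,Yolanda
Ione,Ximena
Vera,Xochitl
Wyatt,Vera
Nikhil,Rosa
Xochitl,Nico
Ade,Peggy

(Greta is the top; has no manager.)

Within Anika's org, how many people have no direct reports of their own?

The people in Anika's organization with no one reporting to them are Ade, Mona. That is 2.

2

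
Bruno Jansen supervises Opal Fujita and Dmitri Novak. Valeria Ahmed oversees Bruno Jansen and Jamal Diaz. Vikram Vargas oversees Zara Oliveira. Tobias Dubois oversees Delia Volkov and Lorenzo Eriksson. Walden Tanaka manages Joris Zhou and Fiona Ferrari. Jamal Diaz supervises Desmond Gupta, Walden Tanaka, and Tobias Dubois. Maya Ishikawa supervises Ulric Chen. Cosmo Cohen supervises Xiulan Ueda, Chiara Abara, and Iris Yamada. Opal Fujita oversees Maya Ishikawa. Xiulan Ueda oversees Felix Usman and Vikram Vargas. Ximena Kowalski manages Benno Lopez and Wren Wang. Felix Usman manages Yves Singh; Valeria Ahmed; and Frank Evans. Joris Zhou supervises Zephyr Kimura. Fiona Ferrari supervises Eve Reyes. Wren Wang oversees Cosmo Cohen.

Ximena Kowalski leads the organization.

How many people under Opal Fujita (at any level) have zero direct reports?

The only person in Opal Fujita's organization with no one reporting to them is Ulric Chen. That is 1.

1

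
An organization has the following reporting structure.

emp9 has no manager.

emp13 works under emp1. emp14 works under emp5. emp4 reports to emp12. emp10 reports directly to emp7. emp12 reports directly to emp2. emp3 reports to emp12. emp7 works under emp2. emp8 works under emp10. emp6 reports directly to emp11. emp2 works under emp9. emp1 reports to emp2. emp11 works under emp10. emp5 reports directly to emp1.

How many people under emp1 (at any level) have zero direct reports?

2

The people in emp1's organization with no one reporting to them are emp14, emp13. That is 2.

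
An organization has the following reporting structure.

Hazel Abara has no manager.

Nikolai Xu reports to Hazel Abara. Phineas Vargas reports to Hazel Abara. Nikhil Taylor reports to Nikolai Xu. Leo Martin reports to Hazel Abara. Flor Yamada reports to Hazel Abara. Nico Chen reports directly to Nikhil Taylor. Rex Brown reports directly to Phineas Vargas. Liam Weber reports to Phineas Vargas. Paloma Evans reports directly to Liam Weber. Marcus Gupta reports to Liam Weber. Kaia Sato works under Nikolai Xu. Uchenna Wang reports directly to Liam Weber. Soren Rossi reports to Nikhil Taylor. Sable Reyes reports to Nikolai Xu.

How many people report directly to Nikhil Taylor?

2

Nikhil Taylor directly manages Nico Chen, Soren Rossi. That is 2 direct reports.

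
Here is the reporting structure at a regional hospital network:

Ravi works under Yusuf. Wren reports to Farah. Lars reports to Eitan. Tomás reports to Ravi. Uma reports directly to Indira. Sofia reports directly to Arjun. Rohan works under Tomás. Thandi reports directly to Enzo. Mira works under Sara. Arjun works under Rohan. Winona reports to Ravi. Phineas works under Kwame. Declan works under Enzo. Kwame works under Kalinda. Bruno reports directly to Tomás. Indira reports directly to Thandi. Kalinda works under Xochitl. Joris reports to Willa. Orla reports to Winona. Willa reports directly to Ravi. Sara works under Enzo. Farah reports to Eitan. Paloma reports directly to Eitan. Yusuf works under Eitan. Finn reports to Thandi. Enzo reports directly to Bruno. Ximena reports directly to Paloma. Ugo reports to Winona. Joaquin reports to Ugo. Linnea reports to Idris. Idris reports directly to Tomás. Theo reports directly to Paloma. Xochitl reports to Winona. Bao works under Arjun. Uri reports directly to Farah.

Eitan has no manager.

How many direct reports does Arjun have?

2

Arjun directly manages Bao, Sofia. That is 2 direct reports.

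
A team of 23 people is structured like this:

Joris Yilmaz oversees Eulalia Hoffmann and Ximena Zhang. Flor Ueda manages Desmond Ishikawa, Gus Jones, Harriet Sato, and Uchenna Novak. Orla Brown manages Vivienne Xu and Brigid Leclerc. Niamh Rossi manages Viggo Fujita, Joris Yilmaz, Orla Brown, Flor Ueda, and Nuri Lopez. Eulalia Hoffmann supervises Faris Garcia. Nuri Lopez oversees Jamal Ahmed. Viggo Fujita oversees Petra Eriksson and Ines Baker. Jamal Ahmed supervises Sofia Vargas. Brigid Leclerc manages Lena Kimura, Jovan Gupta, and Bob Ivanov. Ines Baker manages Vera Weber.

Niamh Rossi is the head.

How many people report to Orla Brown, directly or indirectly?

Orla Brown directly manages Brigid Leclerc, Vivienne Xu. Under Brigid Leclerc: Bob Ivanov, Jovan Gupta, Lena Kimura (3). Vivienne Xu has no reports. So Orla Brown's organization is 2 direct reports plus everyone under them: 4 + 1 = 5.

5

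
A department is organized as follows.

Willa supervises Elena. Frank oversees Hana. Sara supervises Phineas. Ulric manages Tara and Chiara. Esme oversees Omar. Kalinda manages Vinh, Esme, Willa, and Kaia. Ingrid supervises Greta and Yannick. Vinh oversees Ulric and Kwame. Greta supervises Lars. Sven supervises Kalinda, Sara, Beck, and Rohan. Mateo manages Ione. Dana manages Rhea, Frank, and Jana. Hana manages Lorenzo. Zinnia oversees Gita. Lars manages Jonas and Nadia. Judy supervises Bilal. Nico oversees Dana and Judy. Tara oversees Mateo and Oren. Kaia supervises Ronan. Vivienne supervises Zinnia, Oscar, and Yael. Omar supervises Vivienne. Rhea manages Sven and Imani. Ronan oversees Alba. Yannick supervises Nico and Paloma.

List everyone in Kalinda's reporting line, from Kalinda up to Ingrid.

Kalinda -> Sven -> Rhea -> Dana -> Nico -> Yannick -> Ingrid

Kalinda reports to Sven. Sven reports to Rhea. Rhea reports to Dana. Dana reports to Nico. Nico reports to Yannick. Yannick reports to Ingrid. Ingrid is at the top.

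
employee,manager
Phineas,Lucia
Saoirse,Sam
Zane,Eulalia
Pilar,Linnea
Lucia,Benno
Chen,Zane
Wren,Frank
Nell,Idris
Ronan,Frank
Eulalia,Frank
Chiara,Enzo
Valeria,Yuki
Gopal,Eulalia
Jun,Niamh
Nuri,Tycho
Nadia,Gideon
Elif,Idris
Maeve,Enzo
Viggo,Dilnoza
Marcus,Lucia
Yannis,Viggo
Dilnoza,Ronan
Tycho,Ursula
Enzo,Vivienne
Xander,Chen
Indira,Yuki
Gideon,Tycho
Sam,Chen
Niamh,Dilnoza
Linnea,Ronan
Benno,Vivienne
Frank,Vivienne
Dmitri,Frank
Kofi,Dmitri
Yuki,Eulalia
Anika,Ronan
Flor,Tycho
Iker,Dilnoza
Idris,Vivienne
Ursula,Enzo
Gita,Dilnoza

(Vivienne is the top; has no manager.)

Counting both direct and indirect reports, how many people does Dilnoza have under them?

6

Dilnoza directly manages Gita, Viggo, Niamh, Iker. Gita has no reports. Under Viggo: Yannis (1). Under Niamh: Jun (1). Iker has no reports. So Dilnoza's organization is 4 direct reports plus everyone under them: 1 + 2 + 2 + 1 = 6.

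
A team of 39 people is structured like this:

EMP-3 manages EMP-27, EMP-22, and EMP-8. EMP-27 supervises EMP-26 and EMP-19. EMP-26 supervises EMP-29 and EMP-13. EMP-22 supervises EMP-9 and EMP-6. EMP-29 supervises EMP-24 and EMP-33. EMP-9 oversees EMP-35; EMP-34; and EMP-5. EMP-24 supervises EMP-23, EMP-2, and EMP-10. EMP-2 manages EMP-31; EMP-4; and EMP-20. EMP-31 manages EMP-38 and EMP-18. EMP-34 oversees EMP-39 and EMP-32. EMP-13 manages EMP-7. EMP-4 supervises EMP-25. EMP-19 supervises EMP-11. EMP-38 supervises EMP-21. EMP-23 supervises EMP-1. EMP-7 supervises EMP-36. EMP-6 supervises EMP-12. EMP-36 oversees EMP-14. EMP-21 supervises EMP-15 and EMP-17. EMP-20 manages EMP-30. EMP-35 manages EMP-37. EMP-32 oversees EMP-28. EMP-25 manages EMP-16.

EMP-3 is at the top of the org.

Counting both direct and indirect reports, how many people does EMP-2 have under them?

11

EMP-2 directly manages EMP-31, EMP-4, EMP-20. Under EMP-31: EMP-18, EMP-38, EMP-21, EMP-17, EMP-15 (5). Under EMP-4: EMP-25, EMP-16 (2). Under EMP-20: EMP-30 (1). So EMP-2's organization is 3 direct reports plus everyone under them: 6 + 3 + 2 = 11.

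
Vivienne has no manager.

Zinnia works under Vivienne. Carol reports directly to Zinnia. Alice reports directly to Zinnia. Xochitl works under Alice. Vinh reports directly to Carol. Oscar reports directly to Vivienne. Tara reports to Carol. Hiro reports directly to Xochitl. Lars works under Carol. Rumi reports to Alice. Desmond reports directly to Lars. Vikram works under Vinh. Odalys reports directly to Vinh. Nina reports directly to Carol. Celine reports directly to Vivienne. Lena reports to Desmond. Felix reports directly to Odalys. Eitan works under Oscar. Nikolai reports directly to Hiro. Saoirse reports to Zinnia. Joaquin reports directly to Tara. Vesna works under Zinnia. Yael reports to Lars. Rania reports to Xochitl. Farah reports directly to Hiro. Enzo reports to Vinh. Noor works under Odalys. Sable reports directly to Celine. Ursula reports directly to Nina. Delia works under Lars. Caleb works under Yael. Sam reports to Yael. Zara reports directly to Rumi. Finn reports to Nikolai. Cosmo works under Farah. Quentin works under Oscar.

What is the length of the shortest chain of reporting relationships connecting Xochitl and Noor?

6

Xochitl is 2 levels below Zinnia, and Noor is 4 levels below Zinnia (their lowest common manager). The shortest path runs up from Xochitl to Zinnia and back down to Noor: 2 + 4 = 6 links.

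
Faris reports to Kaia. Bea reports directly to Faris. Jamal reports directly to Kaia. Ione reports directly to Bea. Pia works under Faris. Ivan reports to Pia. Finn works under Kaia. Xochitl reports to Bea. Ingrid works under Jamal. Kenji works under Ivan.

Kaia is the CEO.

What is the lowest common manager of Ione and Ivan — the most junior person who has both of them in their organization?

Ione's chain of managers is Bea, Faris, Kaia. Ivan's chain of managers is Pia, Faris, Kaia. The first manager that appears in both chains is Faris.

Faris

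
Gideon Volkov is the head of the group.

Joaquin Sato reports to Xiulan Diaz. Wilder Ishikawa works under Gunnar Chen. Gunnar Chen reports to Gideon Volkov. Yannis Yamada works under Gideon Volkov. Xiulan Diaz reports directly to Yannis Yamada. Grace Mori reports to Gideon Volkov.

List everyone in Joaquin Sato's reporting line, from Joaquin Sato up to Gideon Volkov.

Joaquin Sato reports to Xiulan Diaz. Xiulan Diaz reports to Yannis Yamada. Yannis Yamada reports to Gideon Volkov. Gideon Volkov is at the top.

Joaquin Sato -> Xiulan Diaz -> Yannis Yamada -> Gideon Volkov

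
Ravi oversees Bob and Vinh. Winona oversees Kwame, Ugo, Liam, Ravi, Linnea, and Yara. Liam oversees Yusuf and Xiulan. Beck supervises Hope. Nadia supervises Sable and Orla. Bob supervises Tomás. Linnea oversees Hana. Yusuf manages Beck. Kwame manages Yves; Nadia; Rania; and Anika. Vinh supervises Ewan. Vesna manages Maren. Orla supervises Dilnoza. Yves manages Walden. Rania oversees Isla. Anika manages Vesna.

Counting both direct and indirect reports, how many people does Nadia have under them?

Nadia directly manages Sable, Orla. Sable has no reports. Under Orla: Dilnoza (1). So Nadia's organization is 2 direct reports plus everyone under them: 1 + 2 = 3.

3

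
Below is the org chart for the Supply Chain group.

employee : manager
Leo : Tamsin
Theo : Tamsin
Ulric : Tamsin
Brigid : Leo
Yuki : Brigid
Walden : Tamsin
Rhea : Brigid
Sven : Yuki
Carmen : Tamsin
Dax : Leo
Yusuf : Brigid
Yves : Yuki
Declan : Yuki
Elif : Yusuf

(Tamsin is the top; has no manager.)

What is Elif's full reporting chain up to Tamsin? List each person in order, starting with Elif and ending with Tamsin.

Elif -> Yusuf -> Brigid -> Leo -> Tamsin

Elif reports to Yusuf. Yusuf reports to Brigid. Brigid reports to Leo. Leo reports to Tamsin. Tamsin is at the top.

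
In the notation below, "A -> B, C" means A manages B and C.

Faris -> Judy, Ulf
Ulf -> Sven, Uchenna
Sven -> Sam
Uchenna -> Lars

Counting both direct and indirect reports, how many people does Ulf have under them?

4

Ulf directly manages Sven, Uchenna. Under Sven: Sam (1). Under Uchenna: Lars (1). So Ulf's organization is 2 direct reports plus everyone under them: 2 + 2 = 4.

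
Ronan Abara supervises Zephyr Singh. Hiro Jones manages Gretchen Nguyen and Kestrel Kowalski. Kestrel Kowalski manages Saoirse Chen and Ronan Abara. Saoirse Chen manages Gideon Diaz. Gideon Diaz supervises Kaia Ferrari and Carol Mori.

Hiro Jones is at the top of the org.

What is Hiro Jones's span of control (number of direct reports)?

Hiro Jones directly manages Kestrel Kowalski, Gretchen Nguyen. That is 2 direct reports.

2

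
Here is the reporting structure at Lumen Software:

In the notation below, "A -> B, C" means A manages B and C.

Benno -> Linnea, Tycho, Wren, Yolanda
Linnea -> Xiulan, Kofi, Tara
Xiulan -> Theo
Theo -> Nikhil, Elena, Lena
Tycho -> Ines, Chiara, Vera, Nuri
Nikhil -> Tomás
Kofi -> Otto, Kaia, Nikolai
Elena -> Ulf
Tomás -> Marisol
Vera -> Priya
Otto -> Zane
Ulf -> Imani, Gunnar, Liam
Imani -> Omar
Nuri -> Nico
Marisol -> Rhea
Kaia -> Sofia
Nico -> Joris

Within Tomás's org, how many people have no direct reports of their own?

1

The only person in Tomás's organization with no one reporting to them is Rhea. That is 1.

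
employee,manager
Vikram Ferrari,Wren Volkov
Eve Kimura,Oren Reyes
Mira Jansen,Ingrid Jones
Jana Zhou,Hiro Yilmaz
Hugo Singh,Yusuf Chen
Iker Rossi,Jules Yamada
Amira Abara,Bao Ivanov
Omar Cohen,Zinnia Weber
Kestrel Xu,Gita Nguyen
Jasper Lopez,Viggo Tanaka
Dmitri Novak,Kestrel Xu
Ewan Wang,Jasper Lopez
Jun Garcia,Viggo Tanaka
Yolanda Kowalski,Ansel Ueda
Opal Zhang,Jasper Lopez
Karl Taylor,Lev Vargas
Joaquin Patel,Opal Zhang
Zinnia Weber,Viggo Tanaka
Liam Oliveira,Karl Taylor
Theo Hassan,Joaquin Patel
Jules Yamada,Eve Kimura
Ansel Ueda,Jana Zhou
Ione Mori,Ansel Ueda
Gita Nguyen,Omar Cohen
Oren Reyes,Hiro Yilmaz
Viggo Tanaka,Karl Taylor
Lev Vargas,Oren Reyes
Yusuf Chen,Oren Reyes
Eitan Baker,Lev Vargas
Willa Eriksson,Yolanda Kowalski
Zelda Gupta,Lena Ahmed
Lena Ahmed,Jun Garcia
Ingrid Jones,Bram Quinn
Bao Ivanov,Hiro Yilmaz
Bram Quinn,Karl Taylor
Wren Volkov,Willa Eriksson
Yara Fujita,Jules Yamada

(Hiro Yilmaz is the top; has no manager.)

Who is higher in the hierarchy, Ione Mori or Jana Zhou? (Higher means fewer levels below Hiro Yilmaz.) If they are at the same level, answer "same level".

Jana Zhou

Ione Mori is 3 levels below Hiro Yilmaz; Jana Zhou is 1. Jana Zhou is higher.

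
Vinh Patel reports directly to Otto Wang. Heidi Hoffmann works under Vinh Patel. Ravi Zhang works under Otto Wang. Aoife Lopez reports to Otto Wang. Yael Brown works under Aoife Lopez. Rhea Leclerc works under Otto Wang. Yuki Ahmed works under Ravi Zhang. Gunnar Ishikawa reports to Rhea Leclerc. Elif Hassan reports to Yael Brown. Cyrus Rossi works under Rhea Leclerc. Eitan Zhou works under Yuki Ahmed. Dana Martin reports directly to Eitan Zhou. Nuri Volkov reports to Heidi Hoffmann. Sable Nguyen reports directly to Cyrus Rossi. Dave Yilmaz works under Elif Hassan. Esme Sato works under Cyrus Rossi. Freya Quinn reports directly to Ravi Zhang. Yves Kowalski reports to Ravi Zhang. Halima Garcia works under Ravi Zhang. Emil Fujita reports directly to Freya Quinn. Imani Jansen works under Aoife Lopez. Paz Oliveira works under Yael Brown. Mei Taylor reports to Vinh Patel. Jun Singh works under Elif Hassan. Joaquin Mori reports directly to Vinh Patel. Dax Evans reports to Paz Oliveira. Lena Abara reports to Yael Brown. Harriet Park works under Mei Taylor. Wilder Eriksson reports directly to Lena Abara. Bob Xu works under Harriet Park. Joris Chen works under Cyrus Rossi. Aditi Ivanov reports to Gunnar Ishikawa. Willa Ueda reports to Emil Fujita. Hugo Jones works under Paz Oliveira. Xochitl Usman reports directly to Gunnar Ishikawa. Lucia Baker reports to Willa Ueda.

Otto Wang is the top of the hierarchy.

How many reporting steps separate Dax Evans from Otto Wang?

4

Chain from Dax Evans up to Otto Wang: Dax Evans → Paz Oliveira → Yael Brown → Aoife Lopez → Otto Wang. That is 4 steps up, so Dax Evans is 4 levels below Otto Wang.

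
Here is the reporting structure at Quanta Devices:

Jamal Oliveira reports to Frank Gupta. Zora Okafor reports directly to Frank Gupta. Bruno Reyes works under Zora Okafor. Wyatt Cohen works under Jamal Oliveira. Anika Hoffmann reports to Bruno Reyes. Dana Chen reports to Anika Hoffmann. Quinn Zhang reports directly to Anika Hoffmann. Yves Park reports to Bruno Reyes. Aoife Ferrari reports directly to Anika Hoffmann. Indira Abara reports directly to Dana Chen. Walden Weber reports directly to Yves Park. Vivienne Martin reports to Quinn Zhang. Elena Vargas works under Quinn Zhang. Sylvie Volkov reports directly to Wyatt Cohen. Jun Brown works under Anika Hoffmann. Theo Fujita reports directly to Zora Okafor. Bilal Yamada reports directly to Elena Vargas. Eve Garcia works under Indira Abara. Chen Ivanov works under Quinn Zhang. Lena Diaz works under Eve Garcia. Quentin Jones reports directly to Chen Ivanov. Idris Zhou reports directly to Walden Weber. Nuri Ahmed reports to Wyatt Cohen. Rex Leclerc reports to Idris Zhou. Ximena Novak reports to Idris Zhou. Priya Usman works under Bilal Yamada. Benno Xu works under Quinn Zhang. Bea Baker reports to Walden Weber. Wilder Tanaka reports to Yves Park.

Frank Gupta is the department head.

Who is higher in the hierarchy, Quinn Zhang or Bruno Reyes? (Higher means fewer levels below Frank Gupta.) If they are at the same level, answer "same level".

Quinn Zhang is 4 levels below Frank Gupta; Bruno Reyes is 2. Bruno Reyes is higher.

Bruno Reyes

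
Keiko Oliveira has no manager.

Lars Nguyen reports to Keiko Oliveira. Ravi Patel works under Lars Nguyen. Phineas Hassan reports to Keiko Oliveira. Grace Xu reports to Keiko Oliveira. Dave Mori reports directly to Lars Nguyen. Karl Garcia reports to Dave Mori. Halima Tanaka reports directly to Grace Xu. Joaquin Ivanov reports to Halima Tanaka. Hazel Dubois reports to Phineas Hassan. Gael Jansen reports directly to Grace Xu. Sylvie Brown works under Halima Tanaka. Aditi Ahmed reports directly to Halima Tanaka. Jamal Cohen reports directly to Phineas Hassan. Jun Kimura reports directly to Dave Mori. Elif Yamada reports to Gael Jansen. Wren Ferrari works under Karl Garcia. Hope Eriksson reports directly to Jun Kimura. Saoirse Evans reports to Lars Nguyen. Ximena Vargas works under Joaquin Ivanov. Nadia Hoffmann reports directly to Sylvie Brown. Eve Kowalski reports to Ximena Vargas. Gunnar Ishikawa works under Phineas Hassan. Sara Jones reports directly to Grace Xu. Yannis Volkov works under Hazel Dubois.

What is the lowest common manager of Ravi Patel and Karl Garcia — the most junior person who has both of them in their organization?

Lars Nguyen

Ravi Patel's chain of managers is Lars Nguyen, Keiko Oliveira. Karl Garcia's chain of managers is Dave Mori, Lars Nguyen, Keiko Oliveira. The first manager that appears in both chains is Lars Nguyen.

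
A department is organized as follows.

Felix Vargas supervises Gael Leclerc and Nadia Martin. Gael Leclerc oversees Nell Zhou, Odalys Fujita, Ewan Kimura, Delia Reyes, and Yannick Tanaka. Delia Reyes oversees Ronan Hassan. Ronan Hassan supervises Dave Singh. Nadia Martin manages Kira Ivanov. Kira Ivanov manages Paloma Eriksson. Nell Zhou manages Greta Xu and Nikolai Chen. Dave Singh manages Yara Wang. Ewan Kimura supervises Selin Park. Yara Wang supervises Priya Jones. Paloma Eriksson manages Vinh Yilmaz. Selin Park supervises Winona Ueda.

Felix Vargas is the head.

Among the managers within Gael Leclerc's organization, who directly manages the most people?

Direct-report counts within Gael Leclerc's organization: Gael Leclerc has 5; Ewan Kimura has 1; Selin Park has 1; Nell Zhou has 2; Delia Reyes has 1; Ronan Hassan has 1; Dave Singh has 1; Yara Wang has 1. The largest is 5, held by Gael Leclerc.

Gael Leclerc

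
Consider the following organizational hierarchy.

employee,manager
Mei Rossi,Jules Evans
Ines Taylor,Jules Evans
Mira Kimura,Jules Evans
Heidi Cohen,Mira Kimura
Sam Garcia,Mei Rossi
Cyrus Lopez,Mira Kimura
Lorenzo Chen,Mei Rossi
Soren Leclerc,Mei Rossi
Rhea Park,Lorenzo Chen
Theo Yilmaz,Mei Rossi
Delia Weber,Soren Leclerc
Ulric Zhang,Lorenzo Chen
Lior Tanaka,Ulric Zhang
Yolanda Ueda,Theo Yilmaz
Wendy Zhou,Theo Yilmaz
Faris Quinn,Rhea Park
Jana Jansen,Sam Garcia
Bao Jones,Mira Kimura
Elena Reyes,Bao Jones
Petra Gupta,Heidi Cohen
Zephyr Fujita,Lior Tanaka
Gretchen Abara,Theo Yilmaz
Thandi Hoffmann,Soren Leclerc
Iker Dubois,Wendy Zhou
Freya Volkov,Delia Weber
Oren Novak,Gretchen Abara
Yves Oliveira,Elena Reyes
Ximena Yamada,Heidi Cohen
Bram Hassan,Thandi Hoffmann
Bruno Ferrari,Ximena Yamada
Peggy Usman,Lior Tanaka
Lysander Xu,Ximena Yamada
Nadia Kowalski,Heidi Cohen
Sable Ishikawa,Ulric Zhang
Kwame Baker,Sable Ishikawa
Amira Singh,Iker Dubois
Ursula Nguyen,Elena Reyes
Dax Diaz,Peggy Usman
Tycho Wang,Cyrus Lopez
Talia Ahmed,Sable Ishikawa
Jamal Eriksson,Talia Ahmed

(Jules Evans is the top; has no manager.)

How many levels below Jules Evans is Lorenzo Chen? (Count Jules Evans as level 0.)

Chain from Lorenzo Chen up to Jules Evans: Lorenzo Chen → Mei Rossi → Jules Evans. That is 2 steps up, so Lorenzo Chen is 2 levels below Jules Evans.

2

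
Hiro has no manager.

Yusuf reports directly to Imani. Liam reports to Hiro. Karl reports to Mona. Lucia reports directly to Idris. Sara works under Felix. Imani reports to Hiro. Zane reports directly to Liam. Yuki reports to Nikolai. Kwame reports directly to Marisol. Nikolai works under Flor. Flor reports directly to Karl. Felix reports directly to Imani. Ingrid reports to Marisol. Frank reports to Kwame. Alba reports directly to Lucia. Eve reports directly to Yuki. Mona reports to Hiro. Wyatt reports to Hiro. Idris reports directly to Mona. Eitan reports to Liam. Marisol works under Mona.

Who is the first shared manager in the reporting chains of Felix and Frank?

Hiro

Felix's chain of managers is Imani, Hiro. Frank's chain of managers is Kwame, Marisol, Mona, Hiro. The first manager that appears in both chains is Hiro.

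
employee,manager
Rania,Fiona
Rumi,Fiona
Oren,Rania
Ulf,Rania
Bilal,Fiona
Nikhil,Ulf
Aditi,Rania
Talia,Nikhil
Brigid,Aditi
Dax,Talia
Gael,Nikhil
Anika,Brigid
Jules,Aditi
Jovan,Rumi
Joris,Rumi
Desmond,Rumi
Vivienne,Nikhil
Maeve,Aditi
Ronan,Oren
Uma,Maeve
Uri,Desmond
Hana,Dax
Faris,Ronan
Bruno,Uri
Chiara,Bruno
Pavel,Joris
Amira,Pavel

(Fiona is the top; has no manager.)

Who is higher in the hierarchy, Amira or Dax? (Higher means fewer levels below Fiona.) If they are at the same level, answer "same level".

Amira is 4 levels below Fiona; Dax is 5. Amira is higher.

Amira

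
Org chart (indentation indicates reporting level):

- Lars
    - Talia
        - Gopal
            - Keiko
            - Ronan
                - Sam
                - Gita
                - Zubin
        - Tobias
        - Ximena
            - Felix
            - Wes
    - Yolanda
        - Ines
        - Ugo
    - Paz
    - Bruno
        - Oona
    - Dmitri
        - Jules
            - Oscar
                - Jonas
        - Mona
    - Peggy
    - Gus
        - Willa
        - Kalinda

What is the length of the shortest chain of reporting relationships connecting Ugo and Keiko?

5

Ugo is 2 levels below Lars, and Keiko is 3 levels below Lars (their lowest common manager). The shortest path runs up from Ugo to Lars and back down to Keiko: 2 + 3 = 5 links.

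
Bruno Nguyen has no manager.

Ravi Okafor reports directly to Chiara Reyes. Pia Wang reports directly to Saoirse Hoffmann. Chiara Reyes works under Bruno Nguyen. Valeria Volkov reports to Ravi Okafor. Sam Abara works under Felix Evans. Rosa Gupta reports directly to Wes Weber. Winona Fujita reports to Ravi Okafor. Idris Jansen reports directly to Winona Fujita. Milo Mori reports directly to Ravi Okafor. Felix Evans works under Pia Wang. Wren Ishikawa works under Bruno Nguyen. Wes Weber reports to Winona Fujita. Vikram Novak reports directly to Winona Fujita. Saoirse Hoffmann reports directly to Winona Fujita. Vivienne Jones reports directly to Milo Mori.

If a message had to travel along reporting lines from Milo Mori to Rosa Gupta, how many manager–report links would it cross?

Milo Mori is 1 level below Ravi Okafor, and Rosa Gupta is 3 levels below Ravi Okafor (their lowest common manager). The shortest path runs up from Milo Mori to Ravi Okafor and back down to Rosa Gupta: 1 + 3 = 4 links.

4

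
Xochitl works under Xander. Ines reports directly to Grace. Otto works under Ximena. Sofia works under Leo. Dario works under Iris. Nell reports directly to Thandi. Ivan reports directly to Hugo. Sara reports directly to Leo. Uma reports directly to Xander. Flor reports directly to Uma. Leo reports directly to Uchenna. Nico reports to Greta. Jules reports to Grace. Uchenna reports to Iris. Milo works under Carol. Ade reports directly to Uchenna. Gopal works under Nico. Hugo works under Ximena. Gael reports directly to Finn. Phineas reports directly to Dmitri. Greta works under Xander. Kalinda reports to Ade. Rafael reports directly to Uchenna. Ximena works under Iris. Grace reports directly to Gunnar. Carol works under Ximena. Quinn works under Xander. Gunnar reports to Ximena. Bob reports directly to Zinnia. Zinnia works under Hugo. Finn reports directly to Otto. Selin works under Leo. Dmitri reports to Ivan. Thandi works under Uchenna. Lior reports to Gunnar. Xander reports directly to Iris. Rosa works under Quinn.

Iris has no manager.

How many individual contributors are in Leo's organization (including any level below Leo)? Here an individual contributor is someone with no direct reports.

The people in Leo's organization with no one reporting to them are Selin, Sofia, Sara. That is 3.

3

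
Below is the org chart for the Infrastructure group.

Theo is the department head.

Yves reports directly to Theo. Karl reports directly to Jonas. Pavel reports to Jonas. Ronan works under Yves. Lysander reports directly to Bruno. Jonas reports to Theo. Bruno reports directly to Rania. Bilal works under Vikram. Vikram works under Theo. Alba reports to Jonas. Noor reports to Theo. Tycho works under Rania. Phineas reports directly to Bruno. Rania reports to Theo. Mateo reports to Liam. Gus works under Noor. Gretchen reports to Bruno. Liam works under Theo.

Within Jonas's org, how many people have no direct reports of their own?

3

The people in Jonas's organization with no one reporting to them are Alba, Pavel, Karl. That is 3.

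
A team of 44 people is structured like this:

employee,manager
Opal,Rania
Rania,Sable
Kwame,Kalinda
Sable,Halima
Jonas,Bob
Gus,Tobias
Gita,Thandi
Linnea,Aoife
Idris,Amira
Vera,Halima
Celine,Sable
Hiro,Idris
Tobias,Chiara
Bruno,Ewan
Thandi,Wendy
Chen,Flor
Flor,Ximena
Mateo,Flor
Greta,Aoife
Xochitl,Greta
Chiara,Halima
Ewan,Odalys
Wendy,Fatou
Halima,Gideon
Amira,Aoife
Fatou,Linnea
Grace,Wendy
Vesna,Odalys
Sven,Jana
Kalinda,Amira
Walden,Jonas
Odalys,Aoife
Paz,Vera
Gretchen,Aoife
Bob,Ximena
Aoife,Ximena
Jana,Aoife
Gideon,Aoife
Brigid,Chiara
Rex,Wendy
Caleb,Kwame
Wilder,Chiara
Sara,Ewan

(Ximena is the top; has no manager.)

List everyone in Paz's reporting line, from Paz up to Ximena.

Paz reports to Vera. Vera reports to Halima. Halima reports to Gideon. Gideon reports to Aoife. Aoife reports to Ximena. Ximena is at the top.

Paz -> Vera -> Halima -> Gideon -> Aoife -> Ximena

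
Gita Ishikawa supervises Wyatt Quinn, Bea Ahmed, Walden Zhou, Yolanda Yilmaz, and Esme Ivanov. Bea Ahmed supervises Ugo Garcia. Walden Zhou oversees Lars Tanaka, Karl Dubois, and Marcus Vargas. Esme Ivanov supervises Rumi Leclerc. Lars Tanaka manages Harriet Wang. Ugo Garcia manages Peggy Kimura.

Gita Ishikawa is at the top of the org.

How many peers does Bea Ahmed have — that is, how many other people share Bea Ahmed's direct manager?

Bea Ahmed reports to Gita Ishikawa. Gita Ishikawa's other direct reports are Wyatt Quinn, Walden Zhou, Yolanda Yilmaz, Esme Ivanov — 4 peers.

4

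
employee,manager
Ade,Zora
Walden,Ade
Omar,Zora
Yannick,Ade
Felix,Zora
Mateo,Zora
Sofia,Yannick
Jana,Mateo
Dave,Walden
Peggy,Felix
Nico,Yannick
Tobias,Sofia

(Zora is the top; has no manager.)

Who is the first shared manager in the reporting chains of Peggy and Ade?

Zora

Peggy's chain of managers is Felix, Zora. Ade's chain of managers is Zora. The first manager that appears in both chains is Zora.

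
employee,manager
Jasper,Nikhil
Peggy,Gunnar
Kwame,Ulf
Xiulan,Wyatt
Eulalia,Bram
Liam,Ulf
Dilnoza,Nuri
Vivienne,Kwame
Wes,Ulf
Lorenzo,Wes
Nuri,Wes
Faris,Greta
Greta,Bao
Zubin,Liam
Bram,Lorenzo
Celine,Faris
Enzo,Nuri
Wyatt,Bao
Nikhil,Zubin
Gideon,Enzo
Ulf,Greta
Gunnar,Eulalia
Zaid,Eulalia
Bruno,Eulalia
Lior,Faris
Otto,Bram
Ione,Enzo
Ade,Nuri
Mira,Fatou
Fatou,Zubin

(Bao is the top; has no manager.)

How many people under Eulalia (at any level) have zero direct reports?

3

The people in Eulalia's organization with no one reporting to them are Peggy, Zaid, Bruno. That is 3.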